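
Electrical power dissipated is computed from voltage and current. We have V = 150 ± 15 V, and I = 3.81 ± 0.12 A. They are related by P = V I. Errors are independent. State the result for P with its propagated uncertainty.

Relative error in a monomial: (δP/P)² = Σ (nᵢ · δxᵢ/xᵢ)².
  (1·δV/V)² = (1×0.100)² = 0.0100;  (1·δI/I)² = (1×0.0315)² = 0.000992
δP/P = √(0.0110) = 0.105
P = 572 W, so δP = 0.105 × 572 = 59.9 W.

572 ± 59.9 W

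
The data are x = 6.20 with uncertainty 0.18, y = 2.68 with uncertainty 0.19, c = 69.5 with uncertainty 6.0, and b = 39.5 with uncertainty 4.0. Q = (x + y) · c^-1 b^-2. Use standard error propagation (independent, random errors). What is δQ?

1.82e-05

Let u = x + y = 8.88. δu = √(δx² + δy²) = √(0.0324 + 0.0361) = 0.262, so δu/u = 0.0295.
Q is then a monomial in u, c, b:
δQ/Q = √((δu/u)² + (-1·δc/c)² + (-2·δb/b)²) = √(0.000869 + 0.00745 + 0.0410) = 0.222
Q = 8.19e-05, so δQ = 0.222 × 8.19e-05 = 1.82e-05.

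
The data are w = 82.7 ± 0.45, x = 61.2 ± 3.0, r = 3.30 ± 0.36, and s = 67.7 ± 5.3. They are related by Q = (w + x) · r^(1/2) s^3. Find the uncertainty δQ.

1.96e+07

Let u = w + x = 144. δu = √(δw² + δx²) = √(0.203 + 9.00) = 3.03, so δu/u = 0.0211.
Q is then a monomial in u, r, s:
δQ/Q = √((δu/u)² + (½·δr/r)² + (3·δs/s)²) = √(0.000444 + 0.00298 + 0.0552) = 0.242
Q = 8.11e+07, so δQ = 0.242 × 8.11e+07 = 1.96e+07.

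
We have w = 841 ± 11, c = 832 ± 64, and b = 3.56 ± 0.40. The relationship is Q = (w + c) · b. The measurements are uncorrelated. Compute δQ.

Let u = w + c = 1670. δu = √(δw² + δc²) = √(121 + 4100) = 64.9, so δu/u = 0.0388.
Q is then a monomial in u, b:
δQ/Q = √((δu/u)² + (1·δb/b)²) = √(0.00151 + 0.0126) = 0.119
Q = 5960, so δQ = 0.119 × 5960 = 708.

708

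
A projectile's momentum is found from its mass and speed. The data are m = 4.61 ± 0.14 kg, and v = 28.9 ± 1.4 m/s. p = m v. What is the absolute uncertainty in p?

Since p is a product/quotient, work with relative uncertainties:
  (1·δm/m)² = (1×0.0304)² = 0.000922;  (1·δv/v)² = (1×0.0484)² = 0.00235
δp/p = √(0.00327) = 0.0572
p = 133 kg·m/s, so δp = 0.0572 × 133 = 7.62 kg·m/s.

7.62 kg·m/s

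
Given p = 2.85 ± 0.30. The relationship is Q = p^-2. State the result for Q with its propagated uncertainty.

0.123 ± 0.0259

Q is a product of powers, so relative uncertainties combine in quadrature:
  (-2·δp/p)² = (-2×0.105)² = 0.0443
δQ/Q = √(0.0443) = 0.211
Q = 0.123, so δQ = 0.211 × 0.123 = 0.0259.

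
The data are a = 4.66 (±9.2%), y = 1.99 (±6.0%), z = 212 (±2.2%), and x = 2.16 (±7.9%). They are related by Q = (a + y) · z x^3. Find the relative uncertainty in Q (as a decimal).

0.247

Let u = a + y = 6.65. δu = √(δa² + δy²) = √(0.184 + 0.0143) = 0.445, so δu/u = 0.0669.
Q is then a monomial in u, z, x:
δQ/Q = √((δu/u)² + (1·δz/z)² + (3·δx/x)²) = √(0.00448 + 0.000484 + 0.0562) = 0.247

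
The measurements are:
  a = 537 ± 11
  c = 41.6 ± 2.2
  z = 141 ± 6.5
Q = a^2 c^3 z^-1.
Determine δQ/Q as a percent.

Since Q is a product/quotient, work with relative uncertainties:
  (2·δa/a)² = (2×0.0205)² = 0.00168;  (3·δc/c)² = (3×0.0529)² = 0.0252;  (-1·δz/z)² = (-1×0.0461)² = 0.00213
δQ/Q = √(0.0290) = 0.170

17.0%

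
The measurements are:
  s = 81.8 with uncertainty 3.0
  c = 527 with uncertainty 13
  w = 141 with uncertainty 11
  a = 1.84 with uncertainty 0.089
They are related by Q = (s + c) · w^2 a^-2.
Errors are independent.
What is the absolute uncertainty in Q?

Let u = s + c = 609. δu = √(δs² + δc²) = √(9.00 + 169) = 13.3, so δu/u = 0.0219.
Q is then a monomial in u, w, a:
δQ/Q = √((δu/u)² + (2·δw/w)² + (-2·δa/a)²) = √(0.000480 + 0.0243 + 0.00936) = 0.185
Q = 3.58e+06, so δQ = 0.185 × 3.58e+06 = 6.61e+05.

6.61e+05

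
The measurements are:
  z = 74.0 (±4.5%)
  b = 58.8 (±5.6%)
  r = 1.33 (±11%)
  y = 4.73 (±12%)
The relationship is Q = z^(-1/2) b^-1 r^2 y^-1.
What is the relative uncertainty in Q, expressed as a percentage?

25.8%

Since Q is a product/quotient, work with relative uncertainties:
  (−½·δz/z)² = (-0.5×0.0450)² = 0.000506;  (-1·δb/b)² = (-1×0.0560)² = 0.00314;  (2·δr/r)² = (2×0.110)² = 0.0484;  (-1·δy/y)² = (-1×0.120)² = 0.0144
δQ/Q = √(0.0664) = 0.258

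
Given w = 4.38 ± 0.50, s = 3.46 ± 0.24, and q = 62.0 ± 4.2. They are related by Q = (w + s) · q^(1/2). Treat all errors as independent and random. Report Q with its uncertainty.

61.7 ± 4.84

Let u = w + s = 7.84. δu = √(δw² + δs²) = √(0.250 + 0.0576) = 0.555, so δu/u = 0.0707.
Q is then a monomial in u, q:
δQ/Q = √((δu/u)² + (½·δq/q)²) = √(0.00500 + 0.00115) = 0.0784
Q = 61.7, so δQ = 0.0784 × 61.7 = 4.84.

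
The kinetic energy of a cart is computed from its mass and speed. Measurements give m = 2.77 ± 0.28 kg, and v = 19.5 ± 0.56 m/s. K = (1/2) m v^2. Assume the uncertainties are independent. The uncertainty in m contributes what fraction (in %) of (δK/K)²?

(δK/K)² = (1·δm/m)² + (2·δv/v)²
  m term: (1×0.101)² = 0.0102
  v term: (2×0.0287)² = 0.00330
Total = 0.0135. Share from m = 0.0102/0.0135 = 0.756.

75.6%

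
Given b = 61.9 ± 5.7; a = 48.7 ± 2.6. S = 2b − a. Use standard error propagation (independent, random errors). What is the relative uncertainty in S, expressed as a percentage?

Sums and differences: (δS)² = Σ (cᵢ δxᵢ)².
  (2·δb)² = 130;  (δa)² = 6.76
δS = √(137) = 11.7
S = 75.1, so δS/S = 11.7/75.1 = 0.156.

15.6%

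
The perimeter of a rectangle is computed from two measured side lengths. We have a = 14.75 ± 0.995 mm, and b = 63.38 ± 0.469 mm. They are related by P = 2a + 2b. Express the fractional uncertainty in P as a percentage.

1.41%

Each term contributes (cᵢ δxᵢ)² to (δP)²:
  (2·δa)² = 3.96;  (2·δb)² = 0.880
δP = √(4.84) = 2.20 mm
P = 156.3 mm, so δP/P = 2.20/156.3 = 0.0141.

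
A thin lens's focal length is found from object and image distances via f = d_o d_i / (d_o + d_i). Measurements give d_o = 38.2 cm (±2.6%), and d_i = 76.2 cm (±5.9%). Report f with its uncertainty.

∂f/∂d_o = (d_i/(d_o+d_i))² = 0.444;  ∂f/∂d_i = (d_o/(d_o+d_i))² = 0.111
δf = √((∂f/∂d_o · δd_o)² + (∂f/∂d_i · δd_i)²) = √(0.194 + 0.251) = 0.667 cm
f = 25.4 cm.

25.4 ± 0.667 cm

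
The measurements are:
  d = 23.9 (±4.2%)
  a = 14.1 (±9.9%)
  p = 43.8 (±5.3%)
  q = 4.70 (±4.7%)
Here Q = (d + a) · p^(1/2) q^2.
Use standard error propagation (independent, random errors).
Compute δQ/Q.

Let u = d + a = 38.0. δu = √(δd² + δa²) = √(1.01 + 1.95) = 1.72, so δu/u = 0.0452.
Q is then a monomial in u, p, q:
δQ/Q = √((δu/u)² + (½·δp/p)² + (2·δq/q)²) = √(0.00205 + 0.000702 + 0.00884) = 0.108

0.108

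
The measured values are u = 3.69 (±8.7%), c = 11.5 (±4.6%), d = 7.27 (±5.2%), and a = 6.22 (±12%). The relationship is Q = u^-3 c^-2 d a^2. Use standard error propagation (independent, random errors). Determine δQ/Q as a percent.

Products/powers → add relative errors in quadrature, weighted by exponent:
  (-3·δu/u)² = (-3×0.0870)² = 0.0681;  (-2·δc/c)² = (-2×0.0460)² = 0.00846;  (1·δd/d)² = (1×0.0520)² = 0.00270;  (2·δa/a)² = (2×0.120)² = 0.0576
δQ/Q = √(0.137) = 0.370

37.0%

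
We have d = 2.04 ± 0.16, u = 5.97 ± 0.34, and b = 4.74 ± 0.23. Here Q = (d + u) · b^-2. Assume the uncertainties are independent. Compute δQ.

0.0384

Let w = d + u = 8.01. δw = √(δd² + δu²) = √(0.0256 + 0.116) = 0.376, so δw/w = 0.0469.
Q is then a monomial in w, b:
δQ/Q = √((δw/w)² + (-2·δb/b)²) = √(0.00220 + 0.00942) = 0.108
Q = 0.357, so δQ = 0.108 × 0.357 = 0.0384.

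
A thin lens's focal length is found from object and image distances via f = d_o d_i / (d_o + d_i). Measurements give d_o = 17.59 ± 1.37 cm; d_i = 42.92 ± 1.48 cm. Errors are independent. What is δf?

0.701 cm

∂f/∂d_o = (d_i/(d_o+d_i))² = 0.503;  ∂f/∂d_i = (d_o/(d_o+d_i))² = 0.0845
δf = √((∂f/∂d_o · δd_o)² + (∂f/∂d_i · δd_i)²) = √(0.475 + 0.0156) = 0.701 cm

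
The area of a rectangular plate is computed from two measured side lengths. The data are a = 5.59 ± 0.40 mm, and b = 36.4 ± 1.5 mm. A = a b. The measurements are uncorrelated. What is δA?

Since A is a product/quotient, work with relative uncertainties:
  (1·δa/a)² = (1×0.0716)² = 0.00512;  (1·δb/b)² = (1×0.0412)² = 0.00170
δA/A = √(0.00682) = 0.0826
A = 203 mm^2, so δA = 0.0826 × 203 = 16.8 mm^2.

16.8 mm^2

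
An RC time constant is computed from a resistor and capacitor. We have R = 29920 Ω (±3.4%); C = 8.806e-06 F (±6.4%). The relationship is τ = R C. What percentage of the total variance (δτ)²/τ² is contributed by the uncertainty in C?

78.0%

(δτ/τ)² = (1·δR/R)² + (1·δC/C)²
  R term: (1×0.0340)² = 0.00116
  C term: (1×0.0640)² = 0.00410
Total = 0.00525. Share from C = 0.00410/0.00525 = 0.780.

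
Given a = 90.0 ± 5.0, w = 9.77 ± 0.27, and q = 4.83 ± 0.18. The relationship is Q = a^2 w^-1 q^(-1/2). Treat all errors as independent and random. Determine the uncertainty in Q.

For a monomial Q ∝ a^2, w^-1, q^(-1/2), fractional errors add in quadrature:
  (2·δa/a)² = (2×0.0556)² = 0.0123;  (-1·δw/w)² = (-1×0.0276)² = 0.000764;  (−½·δq/q)² = (-0.5×0.0373)² = 0.000347
δQ/Q = √(0.0135) = 0.116
Q = 377, so δQ = 0.116 × 377 = 43.8.

43.8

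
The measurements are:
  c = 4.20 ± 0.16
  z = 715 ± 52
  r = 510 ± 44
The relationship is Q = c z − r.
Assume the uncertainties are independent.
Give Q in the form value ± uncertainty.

2490 ± 250

Let p = c·z = 3000. δp/p = √((1·δc/c)² + (1·δz/z)²) = √(0.00145 + 0.00529) = 0.0821, so δp = 247.
Q = p − r: δQ = √(δp² + δr²) = √(60800 + 1940) = 250
Q = 2490.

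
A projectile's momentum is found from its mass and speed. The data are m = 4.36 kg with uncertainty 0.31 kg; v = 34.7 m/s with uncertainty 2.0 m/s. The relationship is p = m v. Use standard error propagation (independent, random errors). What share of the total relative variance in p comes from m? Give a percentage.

60.3%

(δp/p)² = (1·δm/m)² + (1·δv/v)²
  m term: (1×0.0711)² = 0.00506
  v term: (1×0.0576)² = 0.00332
Total = 0.00838. Share from m = 0.00506/0.00838 = 0.603.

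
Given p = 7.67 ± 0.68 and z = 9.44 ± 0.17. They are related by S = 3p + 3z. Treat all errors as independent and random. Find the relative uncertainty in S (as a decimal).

0.0410

Absolute uncertainties add in quadrature for a linear combination:
  (3·δp)² = 4.16;  (3·δz)² = 0.260
δS = √(4.42) = 2.10
S = 51.3, so δS/S = 2.10/51.3 = 0.0410.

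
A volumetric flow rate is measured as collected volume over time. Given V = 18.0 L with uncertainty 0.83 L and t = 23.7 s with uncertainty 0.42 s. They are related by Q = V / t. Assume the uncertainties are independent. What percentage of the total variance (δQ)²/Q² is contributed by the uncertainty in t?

12.9%

(δQ/Q)² = (1·δV/V)² + (-1·δt/t)²
  V term: (1×0.0461)² = 0.00213
  t term: (-1×0.0177)² = 0.000314
Total = 0.00244. Share from t = 0.000314/0.00244 = 0.129.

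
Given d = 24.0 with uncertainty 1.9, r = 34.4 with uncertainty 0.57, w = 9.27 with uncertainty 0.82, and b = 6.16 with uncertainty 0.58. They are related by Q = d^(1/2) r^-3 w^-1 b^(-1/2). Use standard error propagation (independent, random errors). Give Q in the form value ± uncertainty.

(5.23 ± 0.621) × 10^-6

Q is a product of powers, so relative uncertainties combine in quadrature:
  (½·δd/d)² = (0.5×0.0792)² = 0.00157;  (-3·δr/r)² = (-3×0.0166)² = 0.00247;  (-1·δw/w)² = (-1×0.0885)² = 0.00782;  (−½·δb/b)² = (-0.5×0.0942)² = 0.00222
δQ/Q = √(0.0141) = 0.119
Q = 5.23e-06, so δQ = 0.119 × 5.23e-06 = 6.21e-07.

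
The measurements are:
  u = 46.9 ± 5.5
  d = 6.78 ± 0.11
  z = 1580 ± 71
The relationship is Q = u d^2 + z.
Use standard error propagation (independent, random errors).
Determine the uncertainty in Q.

272

Let p = u·d^2 = 2160. δp/p = √((1·δu/u)² + (2·δd/d)²) = √(0.0138 + 0.00105) = 0.122, so δp = 262.
Q = p + z: δQ = √(δp² + δz²) = √(68800 + 5040) = 272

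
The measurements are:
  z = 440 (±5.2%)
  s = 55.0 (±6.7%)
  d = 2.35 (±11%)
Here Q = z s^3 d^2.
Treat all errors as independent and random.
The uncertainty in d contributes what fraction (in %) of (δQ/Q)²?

52.9%

(δQ/Q)² = (1·δz/z)² + (3·δs/s)² + (2·δd/d)²
  z term: (1×0.0520)² = 0.00270
  s term: (3×0.0670)² = 0.0404
  d term: (2×0.110)² = 0.0484
Total = 0.0915. Share from d = 0.0484/0.0915 = 0.529.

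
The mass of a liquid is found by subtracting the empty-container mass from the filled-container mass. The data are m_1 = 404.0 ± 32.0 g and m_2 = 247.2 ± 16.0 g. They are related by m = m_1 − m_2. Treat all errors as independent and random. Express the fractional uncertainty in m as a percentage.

For a sum/difference, combine absolute errors in quadrature:
  (δm_1)² = 1020;  (δm_2)² = 256
δm = √(1280) = 35.8 g
m = 156.8 g, so δm/m = 35.8/156.8 = 0.228.

22.8%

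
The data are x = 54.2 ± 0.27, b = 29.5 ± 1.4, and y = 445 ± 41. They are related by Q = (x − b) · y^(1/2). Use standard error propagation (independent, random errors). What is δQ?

Let u = x − b = 24.7. δu = √(δx² + δb²) = √(0.0729 + 1.96) = 1.43, so δu/u = 0.0577.
Q is then a monomial in u, y:
δQ/Q = √((δu/u)² + (½·δy/y)²) = √(0.00333 + 0.00212) = 0.0739
Q = 521, so δQ = 0.0739 × 521 = 38.5.

38.5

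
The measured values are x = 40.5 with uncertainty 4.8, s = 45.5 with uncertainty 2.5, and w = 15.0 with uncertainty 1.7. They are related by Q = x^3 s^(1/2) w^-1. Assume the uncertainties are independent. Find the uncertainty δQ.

11200

Products/powers → add relative errors in quadrature, weighted by exponent:
  (3·δx/x)² = (3×0.119)² = 0.126;  (½·δs/s)² = (0.5×0.0549)² = 0.000755;  (-1·δw/w)² = (-1×0.113)² = 0.0128
δQ/Q = √(0.140) = 0.374
Q = 29900, so δQ = 0.374 × 29900 = 11200.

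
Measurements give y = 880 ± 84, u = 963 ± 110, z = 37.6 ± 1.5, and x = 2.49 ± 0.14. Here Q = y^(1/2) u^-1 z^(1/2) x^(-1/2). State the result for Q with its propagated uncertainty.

Products/powers → add relative errors in quadrature, weighted by exponent:
  (½·δy/y)² = (0.5×0.0955)² = 0.00228;  (-1·δu/u)² = (-1×0.114)² = 0.0130;  (½·δz/z)² = (0.5×0.0399)² = 0.000398;  (−½·δx/x)² = (-0.5×0.0562)² = 0.000790
δQ/Q = √(0.0165) = 0.129
Q = 0.120, so δQ = 0.129 × 0.120 = 0.0154.

0.120 ± 0.0154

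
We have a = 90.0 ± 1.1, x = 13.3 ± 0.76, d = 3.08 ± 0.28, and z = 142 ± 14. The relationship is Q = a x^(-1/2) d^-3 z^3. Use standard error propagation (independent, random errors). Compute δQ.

9.76e+05

Q is a product of powers, so relative uncertainties combine in quadrature:
  (1·δa/a)² = (1×0.0122)² = 0.000149;  (−½·δx/x)² = (-0.5×0.0571)² = 0.000816;  (-3·δd/d)² = (-3×0.0909)² = 0.0744;  (3·δz/z)² = (3×0.0986)² = 0.0875
δQ/Q = √(0.163) = 0.404
Q = 2.42e+06, so δQ = 0.404 × 2.42e+06 = 9.76e+05.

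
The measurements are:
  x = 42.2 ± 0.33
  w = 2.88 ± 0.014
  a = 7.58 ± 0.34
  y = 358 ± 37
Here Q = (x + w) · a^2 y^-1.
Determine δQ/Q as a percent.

Let u = x + w = 45.1. δu = √(δx² + δw²) = √(0.109 + 0.000196) = 0.330, so δu/u = 0.00733.
Q is then a monomial in u, a, y:
δQ/Q = √((δu/u)² + (2·δa/a)² + (-1·δy/y)²) = √(5.37e-05 + 0.00805 + 0.0107) = 0.137

13.7%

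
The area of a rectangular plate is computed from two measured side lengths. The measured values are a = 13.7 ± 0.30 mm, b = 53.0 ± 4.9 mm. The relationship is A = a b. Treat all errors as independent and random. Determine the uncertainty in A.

Since A is a product/quotient, work with relative uncertainties:
  (1·δa/a)² = (1×0.0219)² = 0.000480;  (1·δb/b)² = (1×0.0925)² = 0.00855
δA/A = √(0.00903) = 0.0950
A = 726 mm^2, so δA = 0.0950 × 726 = 69.0 mm^2.

69.0 mm^2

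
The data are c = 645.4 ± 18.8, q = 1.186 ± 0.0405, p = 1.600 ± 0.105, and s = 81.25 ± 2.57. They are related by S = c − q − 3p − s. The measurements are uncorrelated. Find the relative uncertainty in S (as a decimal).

0.0340

Each term contributes (cᵢ δxᵢ)² to (δS)²:
  (δc)² = 353;  (δq)² = 0.00164;  (3·δp)² = 0.0992;  (δs)² = 6.60
δS = √(360) = 19.0
S = 558.2, so δS/S = 19.0/558.2 = 0.0340.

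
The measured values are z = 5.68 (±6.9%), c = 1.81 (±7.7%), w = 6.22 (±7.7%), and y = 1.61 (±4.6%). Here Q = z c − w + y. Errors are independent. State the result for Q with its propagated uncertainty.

Let p = z·c = 10.3. δp/p = √((1·δz/z)² + (1·δc/c)²) = √(0.00476 + 0.00593) = 0.103, so δp = 1.06.
Q = p − w + y: δQ = √(δp² + δw² + δy²) = √(1.13 + 0.229 + 0.00548) = 1.17
Q = 5.67.

5.67 ± 1.17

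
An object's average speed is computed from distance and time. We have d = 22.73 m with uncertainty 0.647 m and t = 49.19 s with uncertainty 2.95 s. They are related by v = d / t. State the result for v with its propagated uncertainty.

0.4621 ± 0.0307 m/s

v is a product of powers, so relative uncertainties combine in quadrature:
  (1·δd/d)² = (1×0.0285)² = 0.000810;  (-1·δt/t)² = (-1×0.0600)² = 0.00360
δv/v = √(0.00441) = 0.0664
v = 0.4621 m/s, so δv = 0.0664 × 0.4621 = 0.0307 m/s.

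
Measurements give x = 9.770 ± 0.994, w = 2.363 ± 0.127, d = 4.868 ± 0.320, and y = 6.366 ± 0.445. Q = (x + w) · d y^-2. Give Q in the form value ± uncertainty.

Let u = x + w = 12.13. δu = √(δx² + δw²) = √(0.988 + 0.0161) = 1.00, so δu/u = 0.0826.
Q is then a monomial in u, d, y:
δQ/Q = √((δu/u)² + (1·δd/d)² + (-2·δy/y)²) = √(0.00682 + 0.00432 + 0.0195) = 0.175
Q = 1.457, so δQ = 0.175 × 1.457 = 0.255.

1.457 ± 0.255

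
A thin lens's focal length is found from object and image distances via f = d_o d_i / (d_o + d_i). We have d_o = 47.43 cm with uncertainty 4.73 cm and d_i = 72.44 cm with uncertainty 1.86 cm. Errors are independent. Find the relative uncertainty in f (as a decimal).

0.0611

∂f/∂d_o = (d_i/(d_o+d_i))² = 0.365;  ∂f/∂d_i = (d_o/(d_o+d_i))² = 0.157
δf = √((∂f/∂d_o · δd_o)² + (∂f/∂d_i · δd_i)²) = √(2.98 + 0.0848) = 1.75 cm
f = 28.66 cm, so δf/f = 1.75/28.66 = 0.0611.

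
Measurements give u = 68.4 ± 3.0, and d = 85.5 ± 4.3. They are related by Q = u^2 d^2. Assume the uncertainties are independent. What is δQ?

4.56e+06

Relative error in a monomial: (δQ/Q)² = Σ (nᵢ · δxᵢ/xᵢ)².
  (2·δu/u)² = (2×0.0439)² = 0.00769;  (2·δd/d)² = (2×0.0503)² = 0.0101
δQ/Q = √(0.0178) = 0.133
Q = 3.42e+07, so δQ = 0.133 × 3.42e+07 = 4.56e+06.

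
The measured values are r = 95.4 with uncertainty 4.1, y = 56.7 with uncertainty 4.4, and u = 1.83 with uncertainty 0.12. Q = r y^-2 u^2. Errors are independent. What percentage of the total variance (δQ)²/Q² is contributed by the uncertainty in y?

(δQ/Q)² = (1·δr/r)² + (-2·δy/y)² + (2·δu/u)²
  r term: (1×0.0430)² = 0.00185
  y term: (-2×0.0776)² = 0.0241
  u term: (2×0.0656)² = 0.0172
Total = 0.0431. Share from y = 0.0241/0.0431 = 0.558.

55.8%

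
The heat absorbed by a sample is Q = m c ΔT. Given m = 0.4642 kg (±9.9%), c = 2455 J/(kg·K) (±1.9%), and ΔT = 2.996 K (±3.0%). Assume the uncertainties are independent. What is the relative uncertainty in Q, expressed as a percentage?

Since Q is a product/quotient, work with relative uncertainties:
  (1·δm/m)² = (1×0.0990)² = 0.00980;  (1·δc/c)² = (1×0.0190)² = 0.000361;  (1·δΔT/ΔT)² = (1×0.0300)² = 0.000900
δQ/Q = √(0.0111) = 0.105

10.5%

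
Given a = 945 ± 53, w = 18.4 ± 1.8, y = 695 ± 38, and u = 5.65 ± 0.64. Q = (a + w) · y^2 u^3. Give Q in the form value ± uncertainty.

Let h = a + w = 963. δh = √(δa² + δw²) = √(2810 + 3.24) = 53.0, so δh/h = 0.0550.
Q is then a monomial in h, y, u:
δQ/Q = √((δh/h)² + (2·δy/y)² + (3·δu/u)²) = √(0.00303 + 0.0120 + 0.115) = 0.361
Q = 8.39e+10, so δQ = 0.361 × 8.39e+10 = 3.03e+10.

(8.39 ± 3.03) × 10^10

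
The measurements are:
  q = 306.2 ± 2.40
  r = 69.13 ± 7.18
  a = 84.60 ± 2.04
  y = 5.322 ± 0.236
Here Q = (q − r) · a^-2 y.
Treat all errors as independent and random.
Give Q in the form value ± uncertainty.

0.1763 ± 0.0128

Let u = q − r = 237.1. δu = √(δq² + δr²) = √(5.76 + 51.6) = 7.57, so δu/u = 0.0319.
Q is then a monomial in u, a, y:
δQ/Q = √((δu/u)² + (-2·δa/a)² + (1·δy/y)²) = √(0.00102 + 0.00233 + 0.00197) = 0.0729
Q = 0.1763, so δQ = 0.0729 × 0.1763 = 0.0128.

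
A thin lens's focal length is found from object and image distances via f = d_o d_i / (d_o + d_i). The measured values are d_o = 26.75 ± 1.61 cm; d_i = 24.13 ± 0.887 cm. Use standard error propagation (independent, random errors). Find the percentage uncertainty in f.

3.45%

∂f/∂d_o = (d_i/(d_o+d_i))² = 0.225;  ∂f/∂d_i = (d_o/(d_o+d_i))² = 0.276
δf = √((∂f/∂d_o · δd_o)² + (∂f/∂d_i · δd_i)²) = √(0.131 + 0.0601) = 0.437 cm
f = 12.69 cm, so δf/f = 0.437/12.69 = 0.0345.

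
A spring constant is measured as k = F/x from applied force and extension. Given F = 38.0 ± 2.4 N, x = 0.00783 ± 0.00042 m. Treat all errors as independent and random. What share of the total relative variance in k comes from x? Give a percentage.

(δk/k)² = (1·δF/F)² + (-1·δx/x)²
  F term: (1×0.0632)² = 0.00399
  x term: (-1×0.0536)² = 0.00288
Total = 0.00687. Share from x = 0.00288/0.00687 = 0.419.

41.9%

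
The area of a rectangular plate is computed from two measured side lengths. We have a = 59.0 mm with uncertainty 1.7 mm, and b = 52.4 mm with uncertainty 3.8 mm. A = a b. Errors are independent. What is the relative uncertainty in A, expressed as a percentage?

A is a product of powers, so relative uncertainties combine in quadrature:
  (1·δa/a)² = (1×0.0288)² = 0.000830;  (1·δb/b)² = (1×0.0725)² = 0.00526
δA/A = √(0.00609) = 0.0780

7.80%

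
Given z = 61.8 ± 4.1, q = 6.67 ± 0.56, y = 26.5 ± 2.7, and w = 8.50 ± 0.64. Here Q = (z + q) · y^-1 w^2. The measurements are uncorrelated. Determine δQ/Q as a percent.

19.2%

Let u = z + q = 68.5. δu = √(δz² + δq²) = √(16.8 + 0.314) = 4.14, so δu/u = 0.0604.
Q is then a monomial in u, y, w:
δQ/Q = √((δu/u)² + (-1·δy/y)² + (2·δw/w)²) = √(0.00365 + 0.0104 + 0.0227) = 0.192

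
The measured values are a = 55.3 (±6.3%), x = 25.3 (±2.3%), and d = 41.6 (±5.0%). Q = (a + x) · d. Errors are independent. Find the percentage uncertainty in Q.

6.65%

Let u = a + x = 80.6. δu = √(δa² + δx²) = √(12.1 + 0.339) = 3.53, so δu/u = 0.0438.
Q is then a monomial in u, d:
δQ/Q = √((δu/u)² + (1·δd/d)²) = √(0.00192 + 0.00250) = 0.0665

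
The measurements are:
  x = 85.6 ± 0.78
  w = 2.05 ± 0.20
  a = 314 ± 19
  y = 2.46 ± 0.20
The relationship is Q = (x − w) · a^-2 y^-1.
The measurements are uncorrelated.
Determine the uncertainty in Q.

Let u = x − w = 83.5. δu = √(δx² + δw²) = √(0.608 + 0.0400) = 0.805, so δu/u = 0.00964.
Q is then a monomial in u, a, y:
δQ/Q = √((δu/u)² + (-2·δa/a)² + (-1·δy/y)²) = √(9.29e-05 + 0.0146 + 0.00661) = 0.146
Q = 0.000344, so δQ = 0.146 × 0.000344 = 5.03e-05.

5.03e-05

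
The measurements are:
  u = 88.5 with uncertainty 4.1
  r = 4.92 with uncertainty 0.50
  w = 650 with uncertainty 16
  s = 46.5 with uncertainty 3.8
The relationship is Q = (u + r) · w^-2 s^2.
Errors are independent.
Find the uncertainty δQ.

0.0843

Let h = u + r = 93.4. δh = √(δu² + δr²) = √(16.8 + 0.250) = 4.13, so δh/h = 0.0442.
Q is then a monomial in h, w, s:
δQ/Q = √((δh/h)² + (-2·δw/w)² + (2·δs/s)²) = √(0.00195 + 0.00242 + 0.0267) = 0.176
Q = 0.478, so δQ = 0.176 × 0.478 = 0.0843.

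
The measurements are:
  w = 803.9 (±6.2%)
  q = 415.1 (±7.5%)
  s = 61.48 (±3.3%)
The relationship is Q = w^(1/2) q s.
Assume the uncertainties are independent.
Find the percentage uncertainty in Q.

8.76%

Since Q is a product/quotient, work with relative uncertainties:
  (½·δw/w)² = (0.5×0.0620)² = 0.000961;  (1·δq/q)² = (1×0.0750)² = 0.00562;  (1·δs/s)² = (1×0.0330)² = 0.00109
δQ/Q = √(0.00767) = 0.0876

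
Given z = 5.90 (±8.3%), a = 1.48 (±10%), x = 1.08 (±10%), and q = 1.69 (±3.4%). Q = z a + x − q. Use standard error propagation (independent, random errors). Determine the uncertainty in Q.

Let p = z·a = 8.73. δp/p = √((1·δz/z)² + (1·δa/a)²) = √(0.00689 + 0.0100) = 0.130, so δp = 1.13.
Q = p + x − q: δQ = √(δp² + δx² + δq²) = √(1.29 + 0.0117 + 0.00330) = 1.14

1.14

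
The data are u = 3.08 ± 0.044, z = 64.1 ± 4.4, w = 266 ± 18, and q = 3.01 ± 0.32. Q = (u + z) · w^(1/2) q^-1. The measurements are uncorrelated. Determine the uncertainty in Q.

Let h = u + z = 67.2. δh = √(δu² + δz²) = √(0.00194 + 19.4) = 4.40, so δh/h = 0.0655.
Q is then a monomial in h, w, q:
δQ/Q = √((δh/h)² + (½·δw/w)² + (-1·δq/q)²) = √(0.00429 + 0.00114 + 0.0113) = 0.129
Q = 364, so δQ = 0.129 × 364 = 47.1.

47.1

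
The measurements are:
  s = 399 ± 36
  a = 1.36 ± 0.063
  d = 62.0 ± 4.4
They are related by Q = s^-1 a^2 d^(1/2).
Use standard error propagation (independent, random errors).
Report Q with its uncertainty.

Since Q is a product/quotient, work with relative uncertainties:
  (-1·δs/s)² = (-1×0.0902)² = 0.00814;  (2·δa/a)² = (2×0.0463)² = 0.00858;  (½·δd/d)² = (0.5×0.0710)² = 0.00126
δQ/Q = √(0.0180) = 0.134
Q = 0.0365, so δQ = 0.134 × 0.0365 = 0.00489.

0.0365 ± 0.00489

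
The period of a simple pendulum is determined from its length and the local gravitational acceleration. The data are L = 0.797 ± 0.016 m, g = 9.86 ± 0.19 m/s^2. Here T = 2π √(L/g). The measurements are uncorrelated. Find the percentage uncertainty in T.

Relative error in a monomial: (δT/T)² = Σ (nᵢ · δxᵢ/xᵢ)².
  (½·δL/L)² = (0.5×0.0201)² = 0.000101;  (−½·δg/g)² = (-0.5×0.0193)² = 9.28e-05
δT/T = √(0.000194) = 0.0139

1.39%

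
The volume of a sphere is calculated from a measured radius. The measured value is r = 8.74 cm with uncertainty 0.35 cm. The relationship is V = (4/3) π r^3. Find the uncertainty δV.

336 cm^3

V ∝ r^3, so δV/V = |3| · δr/r = 3 × 0.0400 = 0.120.
V = 2800 cm^3, so δV = 0.120 × 2800 = 336 cm^3.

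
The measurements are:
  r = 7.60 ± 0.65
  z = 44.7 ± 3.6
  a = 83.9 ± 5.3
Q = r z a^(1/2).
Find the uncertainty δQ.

Products/powers → add relative errors in quadrature, weighted by exponent:
  (1·δr/r)² = (1×0.0855)² = 0.00731;  (1·δz/z)² = (1×0.0805)² = 0.00649;  (½·δa/a)² = (0.5×0.0632)² = 0.000998
δQ/Q = √(0.0148) = 0.122
Q = 3110, so δQ = 0.122 × 3110 = 379.

379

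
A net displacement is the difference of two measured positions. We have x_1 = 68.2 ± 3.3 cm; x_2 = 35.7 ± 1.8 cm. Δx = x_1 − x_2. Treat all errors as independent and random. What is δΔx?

3.76 cm

Each term contributes (cᵢ δxᵢ)² to (δΔx)²:
  (δx_1)² = 10.9;  (δx_2)² = 3.24
δΔx = √(14.1) = 3.76 cm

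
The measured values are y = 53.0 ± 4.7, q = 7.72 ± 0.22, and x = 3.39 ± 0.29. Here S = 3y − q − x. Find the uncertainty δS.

14.1

Each term contributes (cᵢ δxᵢ)² to (δS)²:
  (3·δy)² = 199;  (δq)² = 0.0484;  (δx)² = 0.0841
δS = √(199) = 14.1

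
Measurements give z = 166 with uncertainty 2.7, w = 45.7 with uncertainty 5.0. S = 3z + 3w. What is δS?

S is a linear combination, so absolute uncertainties add in quadrature:
  (3·δz)² = 65.6;  (3·δw)² = 225
δS = √(291) = 17.0

17.0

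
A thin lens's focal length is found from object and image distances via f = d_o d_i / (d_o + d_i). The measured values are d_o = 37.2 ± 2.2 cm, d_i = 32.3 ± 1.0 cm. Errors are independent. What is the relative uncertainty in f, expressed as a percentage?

3.21%

∂f/∂d_o = (d_i/(d_o+d_i))² = 0.216;  ∂f/∂d_i = (d_o/(d_o+d_i))² = 0.286
δf = √((∂f/∂d_o · δd_o)² + (∂f/∂d_i · δd_i)²) = √(0.226 + 0.0821) = 0.555 cm
f = 17.3 cm, so δf/f = 0.555/17.3 = 0.0321.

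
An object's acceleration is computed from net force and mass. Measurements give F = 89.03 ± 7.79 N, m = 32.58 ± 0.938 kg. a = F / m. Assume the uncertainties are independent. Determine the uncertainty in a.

0.252 m/s^2

Since a is a product/quotient, work with relative uncertainties:
  (1·δF/F)² = (1×0.0875)² = 0.00766;  (-1·δm/m)² = (-1×0.0288)² = 0.000829
δa/a = √(0.00848) = 0.0921
a = 2.733 m/s^2, so δa = 0.0921 × 2.733 = 0.252 m/s^2.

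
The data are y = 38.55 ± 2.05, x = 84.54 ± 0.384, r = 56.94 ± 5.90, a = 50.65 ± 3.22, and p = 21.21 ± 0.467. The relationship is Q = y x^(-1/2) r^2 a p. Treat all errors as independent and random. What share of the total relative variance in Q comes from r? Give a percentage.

85.4%

(δQ/Q)² = (1·δy/y)² + (−½·δx/x)² + (2·δr/r)² + (1·δa/a)² + (1·δp/p)²
  y term: (1×0.0532)² = 0.00283
  x term: (-0.5×0.00454)² = 5.16e-06
  r term: (2×0.104)² = 0.0429
  a term: (1×0.0636)² = 0.00404
  p term: (1×0.0220)² = 0.000485
Total = 0.0503. Share from r = 0.0429/0.0503 = 0.854.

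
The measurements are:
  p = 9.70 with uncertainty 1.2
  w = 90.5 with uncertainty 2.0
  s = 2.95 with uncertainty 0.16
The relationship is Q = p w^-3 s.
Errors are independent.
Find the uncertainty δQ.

Since Q is a product/quotient, work with relative uncertainties:
  (1·δp/p)² = (1×0.124)² = 0.0153;  (-3·δw/w)² = (-3×0.0221)² = 0.00440;  (1·δs/s)² = (1×0.0542)² = 0.00294
δQ/Q = √(0.0226) = 0.150
Q = 3.86e-05, so δQ = 0.150 × 3.86e-05 = 5.81e-06.

5.81e-06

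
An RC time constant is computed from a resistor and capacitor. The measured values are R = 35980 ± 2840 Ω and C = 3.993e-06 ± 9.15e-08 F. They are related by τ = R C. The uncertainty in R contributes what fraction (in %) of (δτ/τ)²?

(δτ/τ)² = (1·δR/R)² + (1·δC/C)²
  R term: (1×0.0789)² = 0.00623
  C term: (1×0.0229)² = 0.000525
Total = 0.00676. Share from R = 0.00623/0.00676 = 0.922.

92.2%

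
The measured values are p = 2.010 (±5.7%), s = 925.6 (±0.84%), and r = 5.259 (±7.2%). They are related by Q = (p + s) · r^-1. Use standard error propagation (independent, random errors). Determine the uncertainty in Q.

Let u = p + s = 927.6. δu = √(δp² + δs²) = √(0.0131 + 60.5) = 7.78, so δu/u = 0.00838.
Q is then a monomial in u, r:
δQ/Q = √((δu/u)² + (-1·δr/r)²) = √(7.03e-05 + 0.00518) = 0.0725
Q = 176.4, so δQ = 0.0725 × 176.4 = 12.8.

12.8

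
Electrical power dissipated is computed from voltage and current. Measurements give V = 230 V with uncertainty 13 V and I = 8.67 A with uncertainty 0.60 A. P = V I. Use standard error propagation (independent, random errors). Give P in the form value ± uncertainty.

1990 ± 178 W

Each factor contributes (exponent × relative error)² to (δP/P)²:
  (1·δV/V)² = (1×0.0565)² = 0.00319;  (1·δI/I)² = (1×0.0692)² = 0.00479
δP/P = √(0.00798) = 0.0894
P = 1990 W, so δP = 0.0894 × 1990 = 178 W.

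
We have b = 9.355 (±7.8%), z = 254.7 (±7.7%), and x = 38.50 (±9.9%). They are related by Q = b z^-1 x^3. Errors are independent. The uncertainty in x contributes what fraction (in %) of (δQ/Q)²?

(δQ/Q)² = (1·δb/b)² + (-1·δz/z)² + (3·δx/x)²
  b term: (1×0.0780)² = 0.00608
  z term: (-1×0.0770)² = 0.00593
  x term: (3×0.0990)² = 0.0882
Total = 0.100. Share from x = 0.0882/0.100 = 0.880.

88.0%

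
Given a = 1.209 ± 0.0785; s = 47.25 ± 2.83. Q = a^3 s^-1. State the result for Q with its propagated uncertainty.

Each factor contributes (exponent × relative error)² to (δQ/Q)²:
  (3·δa/a)² = (3×0.0649)² = 0.0379;  (-1·δs/s)² = (-1×0.0599)² = 0.00359
δQ/Q = √(0.0415) = 0.204
Q = 0.03740, so δQ = 0.204 × 0.03740 = 0.00762.

0.03740 ± 0.00762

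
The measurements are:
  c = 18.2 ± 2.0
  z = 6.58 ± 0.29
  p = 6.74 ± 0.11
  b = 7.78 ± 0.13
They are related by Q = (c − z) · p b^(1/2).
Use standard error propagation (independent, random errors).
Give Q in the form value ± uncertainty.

Let u = c − z = 11.6. δu = √(δc² + δz²) = √(4.00 + 0.0841) = 2.02, so δu/u = 0.174.
Q is then a monomial in u, p, b:
δQ/Q = √((δu/u)² + (1·δp/p)² + (½·δb/b)²) = √(0.0302 + 0.000266 + 6.98e-05) = 0.175
Q = 218, so δQ = 0.175 × 218 = 38.2.

218 ± 38.2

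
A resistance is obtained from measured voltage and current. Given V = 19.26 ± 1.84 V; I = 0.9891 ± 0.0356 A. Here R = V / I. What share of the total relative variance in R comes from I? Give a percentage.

12.4%

(δR/R)² = (1·δV/V)² + (-1·δI/I)²
  V term: (1×0.0955)² = 0.00913
  I term: (-1×0.0360)² = 0.00130
Total = 0.0104. Share from I = 0.00130/0.0104 = 0.124.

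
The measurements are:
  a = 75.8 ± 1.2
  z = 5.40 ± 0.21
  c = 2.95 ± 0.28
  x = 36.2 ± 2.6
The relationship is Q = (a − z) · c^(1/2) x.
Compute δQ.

384

Let u = a − z = 70.4. δu = √(δa² + δz²) = √(1.44 + 0.0441) = 1.22, so δu/u = 0.0173.
Q is then a monomial in u, c, x:
δQ/Q = √((δu/u)² + (½·δc/c)² + (1·δx/x)²) = √(0.000299 + 0.00225 + 0.00516) = 0.0878
Q = 4380, so δQ = 0.0878 × 4380 = 384.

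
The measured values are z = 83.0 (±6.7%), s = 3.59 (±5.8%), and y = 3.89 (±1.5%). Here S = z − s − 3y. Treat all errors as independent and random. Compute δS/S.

0.0822

For a sum/difference, combine absolute errors in quadrature:
  (δz)² = 30.9;  (δs)² = 0.0434;  (3·δy)² = 0.0306
δS = √(31.0) = 5.57
S = 67.7, so δS/S = 5.57/67.7 = 0.0822.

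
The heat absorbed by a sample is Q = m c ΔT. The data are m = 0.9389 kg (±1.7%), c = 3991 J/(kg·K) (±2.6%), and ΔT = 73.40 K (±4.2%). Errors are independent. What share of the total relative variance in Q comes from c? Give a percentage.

24.8%

(δQ/Q)² = (1·δm/m)² + (1·δc/c)² + (1·δΔT/ΔT)²
  m term: (1×0.0170)² = 0.000289
  c term: (1×0.0260)² = 0.000676
  ΔT term: (1×0.0420)² = 0.00176
Total = 0.00273. Share from c = 0.000676/0.00273 = 0.248.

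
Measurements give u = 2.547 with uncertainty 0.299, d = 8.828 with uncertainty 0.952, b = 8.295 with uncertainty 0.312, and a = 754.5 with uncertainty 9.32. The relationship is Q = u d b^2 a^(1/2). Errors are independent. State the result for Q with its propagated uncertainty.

42500 ± 7500

Each factor contributes (exponent × relative error)² to (δQ/Q)²:
  (1·δu/u)² = (1×0.117)² = 0.0138;  (1·δd/d)² = (1×0.108)² = 0.0116;  (2·δb/b)² = (2×0.0376)² = 0.00566;  (½·δa/a)² = (0.5×0.0124)² = 3.81e-05
δQ/Q = √(0.0311) = 0.176
Q = 42500, so δQ = 0.176 × 42500 = 7500.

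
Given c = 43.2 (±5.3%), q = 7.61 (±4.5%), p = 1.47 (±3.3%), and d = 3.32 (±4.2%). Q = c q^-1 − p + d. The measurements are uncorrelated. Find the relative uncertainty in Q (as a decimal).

0.0560

Let w = c·q^-1 = 5.68. δw/w = √((1·δc/c)² + (-1·δq/q)²) = √(0.00281 + 0.00202) = 0.0695, so δw = 0.395.
Q = w − p + d: δQ = √(δw² + δp² + δd²) = √(0.156 + 0.00235 + 0.0194) = 0.421
Q = 7.53, so δQ/Q = 0.421/7.53 = 0.0560.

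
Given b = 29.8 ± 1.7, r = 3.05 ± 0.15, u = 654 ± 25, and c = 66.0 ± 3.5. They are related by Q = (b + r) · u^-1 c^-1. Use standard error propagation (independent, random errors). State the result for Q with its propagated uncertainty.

(7.61 ± 0.635) × 10^-4

Let w = b + r = 32.9. δw = √(δb² + δr²) = √(2.89 + 0.0225) = 1.71, so δw/w = 0.0520.
Q is then a monomial in w, u, c:
δQ/Q = √((δw/w)² + (-1·δu/u)² + (-1·δc/c)²) = √(0.00270 + 0.00146 + 0.00281) = 0.0835
Q = 0.000761, so δQ = 0.0835 × 0.000761 = 6.35e-05.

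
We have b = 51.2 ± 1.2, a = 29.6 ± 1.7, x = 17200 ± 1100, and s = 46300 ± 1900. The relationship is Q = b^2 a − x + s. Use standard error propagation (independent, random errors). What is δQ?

6160

Let p = b^2·a = 77600. δp/p = √((2·δb/b)² + (1·δa/a)²) = √(0.00220 + 0.00330) = 0.0741, so δp = 5750.
Q = p − x + s: δQ = √(δp² + δx² + δs²) = √(3.31e+07 + 1.21e+06 + 3.61e+06) = 6160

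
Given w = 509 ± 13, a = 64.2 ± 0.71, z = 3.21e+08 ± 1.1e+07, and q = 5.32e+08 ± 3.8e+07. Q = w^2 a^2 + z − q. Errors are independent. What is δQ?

Let p = w^2·a^2 = 1.07e+09. δp/p = √((2·δw/w)² + (2·δa/a)²) = √(0.00261 + 0.000489) = 0.0557, so δp = 5.94e+07.
Q = p + z − q: δQ = √(δp² + δz² + δq²) = √(3.53e+15 + 1.21e+14 + 1.44e+15) = 7.14e+07

7.14e+07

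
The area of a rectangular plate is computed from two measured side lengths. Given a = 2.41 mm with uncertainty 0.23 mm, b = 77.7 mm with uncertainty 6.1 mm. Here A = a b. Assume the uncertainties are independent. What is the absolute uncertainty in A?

For a monomial A ∝ a, b, fractional errors add in quadrature:
  (1·δa/a)² = (1×0.0954)² = 0.00911;  (1·δb/b)² = (1×0.0785)² = 0.00616
δA/A = √(0.0153) = 0.124
A = 187 mm^2, so δA = 0.124 × 187 = 23.1 mm^2.

23.1 mm^2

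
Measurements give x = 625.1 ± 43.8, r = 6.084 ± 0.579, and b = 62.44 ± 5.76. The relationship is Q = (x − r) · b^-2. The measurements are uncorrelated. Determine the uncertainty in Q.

Let u = x − r = 619.0. δu = √(δx² + δr²) = √(1920 + 0.335) = 43.8, so δu/u = 0.0708.
Q is then a monomial in u, b:
δQ/Q = √((δu/u)² + (-2·δb/b)²) = √(0.00501 + 0.0340) = 0.198
Q = 0.1588, so δQ = 0.198 × 0.1588 = 0.0314.

0.0314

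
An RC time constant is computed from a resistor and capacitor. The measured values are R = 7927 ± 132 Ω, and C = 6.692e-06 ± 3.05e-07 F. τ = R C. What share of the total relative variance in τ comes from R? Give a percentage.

11.8%

(δτ/τ)² = (1·δR/R)² + (1·δC/C)²
  R term: (1×0.0167)² = 0.000277
  C term: (1×0.0456)² = 0.00208
Total = 0.00235. Share from R = 0.000277/0.00235 = 0.118.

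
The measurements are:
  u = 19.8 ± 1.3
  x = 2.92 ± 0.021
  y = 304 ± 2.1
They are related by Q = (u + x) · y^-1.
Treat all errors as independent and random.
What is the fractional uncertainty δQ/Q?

0.0576

Let w = u + x = 22.7. δw = √(δu² + δx²) = √(1.69 + 0.000441) = 1.30, so δw/w = 0.0572.
Q is then a monomial in w, y:
δQ/Q = √((δw/w)² + (-1·δy/y)²) = √(0.00327 + 4.77e-05) = 0.0576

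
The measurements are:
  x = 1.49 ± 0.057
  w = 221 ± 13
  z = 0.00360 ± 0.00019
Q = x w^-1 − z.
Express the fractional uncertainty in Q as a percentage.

Let p = x·w^-1 = 0.00674. δp/p = √((1·δx/x)² + (-1·δw/w)²) = √(0.00146 + 0.00346) = 0.0702, so δp = 0.000473.
Q = p − z: δQ = √(δp² + δz²) = √(2.24e-07 + 3.61e-08) = 0.000510
Q = 0.00314, so δQ/Q = 0.000510/0.00314 = 0.162.

16.2%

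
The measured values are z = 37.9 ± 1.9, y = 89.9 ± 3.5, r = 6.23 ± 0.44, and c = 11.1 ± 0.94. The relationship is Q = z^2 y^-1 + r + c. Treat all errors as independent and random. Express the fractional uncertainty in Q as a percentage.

Let p = z^2·y^-1 = 16.0. δp/p = √((2·δz/z)² + (-1·δy/y)²) = √(0.0101 + 0.00152) = 0.108, so δp = 1.72.
Q = p + r + c: δQ = √(δp² + δr² + δc²) = √(2.95 + 0.194 + 0.884) = 2.01
Q = 33.3, so δQ/Q = 2.01/33.3 = 0.0603.

6.03%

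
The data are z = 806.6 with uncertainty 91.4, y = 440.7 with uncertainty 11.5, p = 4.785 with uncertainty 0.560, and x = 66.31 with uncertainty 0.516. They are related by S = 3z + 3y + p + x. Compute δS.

S is a linear combination, so absolute uncertainties add in quadrature:
  (3·δz)² = 75200;  (3·δy)² = 1190;  (δp)² = 0.314;  (δx)² = 0.266
δS = √(76400) = 276

276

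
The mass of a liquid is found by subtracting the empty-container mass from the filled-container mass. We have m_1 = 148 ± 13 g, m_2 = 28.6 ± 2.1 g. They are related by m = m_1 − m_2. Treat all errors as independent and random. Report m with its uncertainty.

119 ± 13.2 g

m is a linear combination, so absolute uncertainties add in quadrature:
  (δm_1)² = 169;  (δm_2)² = 4.41
δm = √(173) = 13.2 g
m = 119 g.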